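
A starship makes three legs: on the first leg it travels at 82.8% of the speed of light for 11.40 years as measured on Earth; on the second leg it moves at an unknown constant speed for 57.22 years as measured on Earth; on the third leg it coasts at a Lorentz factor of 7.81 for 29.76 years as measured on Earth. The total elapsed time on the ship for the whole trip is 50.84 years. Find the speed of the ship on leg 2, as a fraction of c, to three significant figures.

Leg 1: β = 0.828; γ = 1/√(1 − 0.828²) = 1/√0.3144 = 1.783; τ_1 = 11.40/1.783 = 6.392 years.
Leg 2: speed unknown; τ_2 = 57.22/γ_2.
Leg 3: γ = 7.81; τ_3 = 29.76/7.810 = 3.810 years.
Total proper time: 6.392 + τ_2 + 3.810 = 50.84, so τ_2 = 50.84 − 10.20 = 40.64 years.
γ_2 = 57.22/40.64 = 1.408; β = √(1 − 1/γ²) = √0.4956.

β = 0.704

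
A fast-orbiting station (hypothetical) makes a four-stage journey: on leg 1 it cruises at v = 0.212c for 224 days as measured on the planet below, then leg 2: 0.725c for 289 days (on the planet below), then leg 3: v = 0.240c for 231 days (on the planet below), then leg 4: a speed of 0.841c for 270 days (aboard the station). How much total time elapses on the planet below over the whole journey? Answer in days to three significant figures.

Leg 1: 224 days is already measured on the planet below.
Leg 2: 289 days is already measured on the planet below.
Leg 3: 231 days is already measured on the planet below.
Leg 4: γ = 1/√(1 − 0.841²) = 1/√0.2927 = 1.848; Δt_4 = 1.848 × 270 = 499.0 days.
Total: 224.0 + 289.0 + 231.0 + 499.0 days.

Δt = 1240 days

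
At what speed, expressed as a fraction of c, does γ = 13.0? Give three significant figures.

β = √(1 − 1/γ²) = √(1 − 1/13.0²) = √(1 − 0.005917) = √0.9941

β = 0.997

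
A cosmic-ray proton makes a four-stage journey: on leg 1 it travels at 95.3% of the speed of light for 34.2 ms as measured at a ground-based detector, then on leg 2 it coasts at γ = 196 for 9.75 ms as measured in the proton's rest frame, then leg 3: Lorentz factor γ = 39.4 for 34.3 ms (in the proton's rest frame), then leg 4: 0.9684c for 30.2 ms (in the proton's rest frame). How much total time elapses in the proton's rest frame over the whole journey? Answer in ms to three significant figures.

Leg 1: β = 0.953; γ = 1/√(1 − 0.953²) = 1/√0.09179 = 3.301; τ_1 = 34.2/3.301 = 10.36 ms.
Leg 2: 9.75 ms is already measured in the proton's rest frame.
Leg 3: 34.3 ms is already measured in the proton's rest frame.
Leg 4: 30.2 ms is already measured in the proton's rest frame.
Total: 10.36 + 9.750 + 34.30 + 30.20 ms.

τ = 84.6 ms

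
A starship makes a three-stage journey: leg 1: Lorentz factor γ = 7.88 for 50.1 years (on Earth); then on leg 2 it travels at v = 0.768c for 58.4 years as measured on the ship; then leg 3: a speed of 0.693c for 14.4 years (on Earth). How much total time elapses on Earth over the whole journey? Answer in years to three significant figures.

Δt = 156 years

Leg 1: 50.1 years is already measured on Earth.
Leg 2: γ = 1/√(1 − 0.768²) = 1/√0.4102 = 1.561; Δt_2 = 1.561 × 58.4 = 91.19 years.
Leg 3: 14.4 years is already measured on Earth.
Total: 50.10 + 91.19 + 14.40 years.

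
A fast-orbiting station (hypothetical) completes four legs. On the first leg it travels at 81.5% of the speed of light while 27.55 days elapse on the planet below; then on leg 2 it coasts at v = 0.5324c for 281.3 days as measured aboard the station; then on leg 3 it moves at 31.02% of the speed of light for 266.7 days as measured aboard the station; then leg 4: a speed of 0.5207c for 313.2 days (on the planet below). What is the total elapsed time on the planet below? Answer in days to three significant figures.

Leg 1: 27.55 days is already measured on the planet below.
Leg 2: γ = 1/√(1 − 0.5324²) = 1/√0.7166 = 1.181; Δt_2 = 1.181 × 281.3 = 332.3 days.
Leg 3: β = 0.3102; γ = 1/√(1 − 0.3102²) = 1/√0.9038 = 1.052; Δt_3 = 1.052 × 266.7 = 280.5 days.
Leg 4: 313.2 days is already measured on the planet below.
Total: 27.55 + 332.3 + 280.5 + 313.2 days.

Δt = 954 days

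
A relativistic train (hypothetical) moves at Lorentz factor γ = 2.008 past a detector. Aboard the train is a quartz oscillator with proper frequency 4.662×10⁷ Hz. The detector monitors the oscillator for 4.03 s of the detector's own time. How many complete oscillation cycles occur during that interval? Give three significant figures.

N = 9.36×10⁷

γ = 2.008
During 4.03 s of lab time, the oscillator's proper time advances by τ = Δt/γ = 4.03/2.008 = 2.007 s = 2.007×10⁰ s.
N = f × τ = 4.662×10⁷ × 2.007×10⁰ = 9.357×10⁷.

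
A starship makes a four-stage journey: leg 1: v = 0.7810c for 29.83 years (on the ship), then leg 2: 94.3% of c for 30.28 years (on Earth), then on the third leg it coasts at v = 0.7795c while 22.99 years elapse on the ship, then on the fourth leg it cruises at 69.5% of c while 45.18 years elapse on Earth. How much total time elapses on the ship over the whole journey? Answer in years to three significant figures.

τ = 95.4 years

Leg 1: 29.83 years is already measured on the ship.
Leg 2: β = 0.943; γ = 1/√(1 − 0.943²) = 1/√0.1108 = 3.005; τ_2 = 30.28/3.005 = 10.08 years.
Leg 3: 22.99 years is already measured on the ship.
Leg 4: β = 0.695; γ = 1/√(1 − 0.695²) = 1/√0.5170 = 1.391; τ_4 = 45.18/1.391 = 32.48 years.
Total: 29.83 + 10.08 + 22.99 + 32.48 years.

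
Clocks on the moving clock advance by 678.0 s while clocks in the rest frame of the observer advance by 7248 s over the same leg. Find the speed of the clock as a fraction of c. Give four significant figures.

The proper time is measured on the moving clock (both events occur at the clock's location); Δt is measured in the rest frame of the observer. γ = Δt/τ = 7248/678.0 = 10.69.
β = √(1 − 1/γ²) = √(1 − 0.008750) = √0.9912

v = 0.9956c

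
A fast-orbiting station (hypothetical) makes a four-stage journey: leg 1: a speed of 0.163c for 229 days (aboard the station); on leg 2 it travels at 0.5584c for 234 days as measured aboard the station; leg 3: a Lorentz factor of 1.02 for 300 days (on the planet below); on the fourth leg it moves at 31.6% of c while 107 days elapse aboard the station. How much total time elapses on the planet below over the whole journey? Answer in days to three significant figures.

Leg 1: γ = 1/√(1 − 0.163²) = 1/√0.9734 = 1.014; Δt_1 = 1.014 × 229 = 232.1 days.
Leg 2: γ = 1/√(1 − 0.5584²) = 1/√0.6882 = 1.205; Δt_2 = 1.205 × 234 = 282.1 days.
Leg 3: 300 days is already measured on the planet below.
Leg 4: β = 0.316; γ = 1/√(1 − 0.316²) = 1/√0.9001 = 1.054; Δt_4 = 1.054 × 107 = 112.8 days.
Total: 232.1 + 282.1 + 300.0 + 112.8 days.

Δt = 927 days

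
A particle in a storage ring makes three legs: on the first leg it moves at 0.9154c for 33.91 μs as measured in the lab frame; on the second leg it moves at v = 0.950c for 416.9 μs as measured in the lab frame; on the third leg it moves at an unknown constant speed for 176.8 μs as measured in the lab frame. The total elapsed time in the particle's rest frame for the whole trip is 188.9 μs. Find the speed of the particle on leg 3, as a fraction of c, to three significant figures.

Leg 1: γ = 1/√(1 − 0.9154²) = 1/√0.1620 = 2.484; τ_1 = 33.91/2.484 = 13.65 μs.
Leg 2: γ = 1/√(1 − 0.950²) = 1/√0.09750 = 3.203; τ_2 = 416.9/3.203 = 130.2 μs.
Leg 3: speed unknown; τ_3 = 176.8/γ_3.
Total proper time: 13.65 + 130.2 + τ_3 = 188.9, so τ_3 = 188.9 − 143.8 = 45.07 μs.
γ_3 = 176.8/45.07 = 3.923; β = √(1 − 1/γ²) = √0.9350.

β = 0.967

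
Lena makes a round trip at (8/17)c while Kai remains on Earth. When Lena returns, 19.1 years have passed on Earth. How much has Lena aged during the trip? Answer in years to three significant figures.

τ = 16.9 years

γ = 1/√(1 − (8/17)²) = 17/15 ≈ 1.133
Lena's clock measures proper time along the trip: τ = Δt/γ = 19.1/1.133 years.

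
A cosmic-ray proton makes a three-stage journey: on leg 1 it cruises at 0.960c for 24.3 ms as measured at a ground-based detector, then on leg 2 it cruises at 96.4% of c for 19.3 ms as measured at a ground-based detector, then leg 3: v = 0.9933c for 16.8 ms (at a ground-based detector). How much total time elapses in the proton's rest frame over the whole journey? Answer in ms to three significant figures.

τ = 13.9 ms

Leg 1: γ = 1/√(1 − 0.960²) = 25/7 ≈ 3.571; τ_1 = 24.3/3.571 = 6.804 ms.
Leg 2: β = 0.964; γ = 1/√(1 − 0.964²) = 1/√0.07070 = 3.761; τ_2 = 19.3/3.761 = 5.132 ms.
Leg 3: γ = 1/√(1 − 0.9933²) = 1/√0.01336 = 8.653; τ_3 = 16.8/8.653 = 1.941 ms.
Total: 6.804 + 5.132 + 1.941 ms.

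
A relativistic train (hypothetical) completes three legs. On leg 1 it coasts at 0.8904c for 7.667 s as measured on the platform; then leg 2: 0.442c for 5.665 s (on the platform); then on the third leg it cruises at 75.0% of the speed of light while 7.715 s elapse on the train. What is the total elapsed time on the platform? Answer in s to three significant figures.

Δt = 25.0 s

Leg 1: 7.667 s is already measured on the platform.
Leg 2: 5.665 s is already measured on the platform.
Leg 3: β = 0.750; γ = 1/√(1 − 0.750²) = 1/√0.4375 = 1.512; Δt_3 = 1.512 × 7.715 = 11.66 s.
Total: 7.667 + 5.665 + 11.66 s.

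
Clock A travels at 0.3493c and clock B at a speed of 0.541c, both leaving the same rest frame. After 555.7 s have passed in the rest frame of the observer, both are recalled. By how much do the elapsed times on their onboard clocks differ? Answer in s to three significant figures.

|τ_A − τ_B| = 53.3 s

A: γ = 1/√(1 − 0.3493²) = 1/√0.8780 = 1.067; τ_A = 555.7/1.067 = 520.7 s.
B: γ = 1/√(1 − 0.541²) = 1/√0.7073 = 1.189; τ_B = 555.7/1.189 = 467.4 s.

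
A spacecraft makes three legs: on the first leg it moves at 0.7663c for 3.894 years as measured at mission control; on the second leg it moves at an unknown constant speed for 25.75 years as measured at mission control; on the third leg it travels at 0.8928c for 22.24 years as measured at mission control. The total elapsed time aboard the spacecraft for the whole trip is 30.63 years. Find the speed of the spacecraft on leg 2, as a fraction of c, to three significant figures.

Leg 1: γ = 1/√(1 − 0.7663²) = 1/√0.4128 = 1.556; τ_1 = 3.894/1.556 = 2.502 years.
Leg 2: speed unknown; τ_2 = 25.75/γ_2.
Leg 3: γ = 1/√(1 − 0.8928²) = 1/√0.2029 = 2.220; τ_3 = 22.24/2.220 = 10.02 years.
Total proper time: 2.502 + τ_2 + 10.02 = 30.63, so τ_2 = 30.63 − 12.52 = 18.11 years.
γ_2 = 25.75/18.11 = 1.422; β = √(1 − 1/γ²) = √0.5054.

β = 0.711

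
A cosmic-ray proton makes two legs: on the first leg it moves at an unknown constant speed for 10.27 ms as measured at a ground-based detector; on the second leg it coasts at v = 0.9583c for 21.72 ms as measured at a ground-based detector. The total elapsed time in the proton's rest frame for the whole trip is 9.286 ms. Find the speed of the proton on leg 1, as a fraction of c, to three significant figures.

Leg 1: speed unknown; τ_1 = 10.27/γ_1.
Leg 2: γ = 1/√(1 − 0.9583²) = 1/√0.08166 = 3.499; τ_2 = 21.72/3.499 = 6.207 ms.
Total proper time: τ_1 + 6.207 = 9.286, so τ_1 = 9.286 − 6.207 = 3.079 ms.
γ_1 = 10.27/3.079 = 3.335; β = √(1 − 1/γ²) = √0.9101.

β = 0.954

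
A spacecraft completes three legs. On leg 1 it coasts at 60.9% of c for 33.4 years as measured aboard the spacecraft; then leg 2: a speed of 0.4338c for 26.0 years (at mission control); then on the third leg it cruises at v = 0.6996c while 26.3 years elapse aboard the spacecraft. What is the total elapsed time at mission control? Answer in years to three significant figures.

Δt = 105 years

Leg 1: β = 0.609; γ = 1/√(1 − 0.609²) = 1/√0.6291 = 1.261; Δt_1 = 1.261 × 33.4 = 42.11 years.
Leg 2: 26.0 years is already measured at mission control.
Leg 3: γ = 1/√(1 − 0.6996²) = 1/√0.5106 = 1.400; Δt_3 = 1.400 × 26.3 = 36.81 years.
Total: 42.11 + 26.00 + 36.81 years.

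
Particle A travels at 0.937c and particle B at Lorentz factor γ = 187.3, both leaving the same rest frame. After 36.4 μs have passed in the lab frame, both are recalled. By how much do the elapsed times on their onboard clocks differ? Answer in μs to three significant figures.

|τ_A − τ_B| = 12.5 μs

A: γ = 1/√(1 − 0.937²) = 1/√0.1220 = 2.863; τ_A = 36.4/2.863 = 12.72 μs.
B: γ = 187.3; τ_B = 36.4/187.3 = 0.1943 μs.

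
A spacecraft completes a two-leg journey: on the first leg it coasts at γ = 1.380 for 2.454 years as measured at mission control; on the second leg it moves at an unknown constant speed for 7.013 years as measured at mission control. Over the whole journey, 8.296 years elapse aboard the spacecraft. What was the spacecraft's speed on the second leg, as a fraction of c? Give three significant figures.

β = 0.369

Leg 1: γ = 1.380; τ_1 = 2.454/1.380 = 1.778 years.
Leg 2: speed unknown; τ_2 = 7.013/γ_2.
Total proper time: 1.778 + τ_2 = 8.296, so τ_2 = 8.296 − 1.778 = 6.518 years.
γ_2 = 7.013/6.518 = 1.076; β = √(1 − 1/γ²) = √0.1363.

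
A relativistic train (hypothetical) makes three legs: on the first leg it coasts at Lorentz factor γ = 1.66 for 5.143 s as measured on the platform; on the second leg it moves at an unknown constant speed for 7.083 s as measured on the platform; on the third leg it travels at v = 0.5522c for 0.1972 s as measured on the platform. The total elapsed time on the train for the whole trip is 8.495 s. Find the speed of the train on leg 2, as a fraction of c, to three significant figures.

Leg 1: γ = 1.66; τ_1 = 5.143/1.660 = 3.098 s.
Leg 2: speed unknown; τ_2 = 7.083/γ_2.
Leg 3: γ = 1/√(1 − 0.5522²) = 1/√0.6951 = 1.199; τ_3 = 0.1972/1.199 = 0.1644 s.
Total proper time: 3.098 + τ_2 + 0.1644 = 8.495, so τ_2 = 8.495 − 3.263 = 5.232 s.
γ_2 = 7.083/5.232 = 1.354; β = √(1 − 1/γ²) = √0.4543.

β = 0.674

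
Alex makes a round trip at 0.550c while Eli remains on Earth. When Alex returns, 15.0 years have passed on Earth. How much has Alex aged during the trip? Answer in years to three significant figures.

γ = 1/√(1 − 0.550²) = 1/√0.6975 = 1.197
Alex's clock measures proper time along the trip: τ = Δt/γ = 15.0/1.197 years.

τ = 12.5 years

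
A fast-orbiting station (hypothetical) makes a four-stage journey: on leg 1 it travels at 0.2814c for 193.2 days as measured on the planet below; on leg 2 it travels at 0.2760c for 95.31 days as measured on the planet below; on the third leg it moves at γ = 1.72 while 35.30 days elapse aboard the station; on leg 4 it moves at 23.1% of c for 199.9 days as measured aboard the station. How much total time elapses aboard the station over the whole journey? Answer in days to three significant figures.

Leg 1: γ = 1/√(1 − 0.2814²) = 1/√0.9208 = 1.042; τ_1 = 193.2/1.042 = 185.4 days.
Leg 2: γ = 1/√(1 − 0.2760²) = 1/√0.9238 = 1.040; τ_2 = 95.31/1.040 = 91.61 days.
Leg 3: 35.30 days is already measured aboard the station.
Leg 4: 199.9 days is already measured aboard the station.
Total: 185.4 + 91.61 + 35.30 + 199.9 days.

τ = 512 days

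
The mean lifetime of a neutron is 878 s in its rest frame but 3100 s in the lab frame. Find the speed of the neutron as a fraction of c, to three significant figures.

v = 0.959c

γ = Δt/τ₀ = 3100/878 = 3.531
β = √(1 − 1/γ²) = √(1 − 0.08022) = √0.9198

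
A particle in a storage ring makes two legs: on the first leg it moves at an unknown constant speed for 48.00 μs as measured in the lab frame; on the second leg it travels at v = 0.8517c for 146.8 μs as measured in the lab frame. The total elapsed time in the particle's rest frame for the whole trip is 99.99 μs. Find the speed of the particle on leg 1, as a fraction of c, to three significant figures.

Leg 1: speed unknown; τ_1 = 48.00/γ_1.
Leg 2: γ = 1/√(1 − 0.8517²) = 1/√0.2746 = 1.908; τ_2 = 146.8/1.908 = 76.93 μs.
Total proper time: τ_1 + 76.93 = 99.99, so τ_1 = 99.99 − 76.93 = 23.06 μs.
γ_1 = 48.00/23.06 = 2.081; β = √(1 − 1/γ²) = √0.7692.

β = 0.877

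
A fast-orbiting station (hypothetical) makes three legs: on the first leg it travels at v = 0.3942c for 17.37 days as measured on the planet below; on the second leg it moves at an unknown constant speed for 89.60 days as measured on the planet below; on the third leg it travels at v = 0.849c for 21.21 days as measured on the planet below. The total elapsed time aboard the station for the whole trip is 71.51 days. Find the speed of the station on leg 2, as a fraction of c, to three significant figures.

β = 0.869

Leg 1: γ = 1/√(1 − 0.3942²) = 1/√0.8446 = 1.088; τ_1 = 17.37/1.088 = 15.96 days.
Leg 2: speed unknown; τ_2 = 89.60/γ_2.
Leg 3: γ = 1/√(1 − 0.849²) = 1/√0.2792 = 1.893; τ_3 = 21.21/1.893 = 11.21 days.
Total proper time: 15.96 + τ_2 + 11.21 = 71.51, so τ_2 = 71.51 − 27.17 = 44.34 days.
γ_2 = 89.60/44.34 = 2.021; β = √(1 − 1/γ²) = √0.7551.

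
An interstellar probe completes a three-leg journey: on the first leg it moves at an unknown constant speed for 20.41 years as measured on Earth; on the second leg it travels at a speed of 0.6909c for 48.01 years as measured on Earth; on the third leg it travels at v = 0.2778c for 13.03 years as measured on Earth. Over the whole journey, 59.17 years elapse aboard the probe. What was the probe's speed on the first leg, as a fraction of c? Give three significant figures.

Leg 1: speed unknown; τ_1 = 20.41/γ_1.
Leg 2: γ = 1/√(1 − 0.6909²) = 1/√0.5227 = 1.383; τ_2 = 48.01/1.383 = 34.71 years.
Leg 3: γ = 1/√(1 − 0.2778²) = 1/√0.9228 = 1.041; τ_3 = 13.03/1.041 = 12.52 years.
Total proper time: τ_1 + 34.71 + 12.52 = 59.17, so τ_1 = 59.17 − 47.23 = 11.94 years.
γ_1 = 20.41/11.94 = 1.709; β = √(1 − 1/γ²) = √0.6575.

β = 0.811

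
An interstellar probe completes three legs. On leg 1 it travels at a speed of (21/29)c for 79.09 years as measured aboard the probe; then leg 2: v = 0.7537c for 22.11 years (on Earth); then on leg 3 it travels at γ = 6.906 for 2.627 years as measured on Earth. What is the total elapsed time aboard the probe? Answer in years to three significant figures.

τ = 94.0 years

Leg 1: 79.09 years is already measured aboard the probe.
Leg 2: γ = 1/√(1 − 0.7537²) = 1/√0.4319 = 1.522; τ_2 = 22.11/1.522 = 14.53 years.
Leg 3: γ = 6.906; τ_3 = 2.627/6.906 = 0.3804 years.
Total: 79.09 + 14.53 + 0.3804 years.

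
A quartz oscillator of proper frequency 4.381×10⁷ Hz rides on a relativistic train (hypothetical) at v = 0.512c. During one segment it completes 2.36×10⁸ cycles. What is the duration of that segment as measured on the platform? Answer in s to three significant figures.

γ = 1/√(1 − 0.512²) = 1/√0.7379 = 1.164
Proper time for N cycles: τ = N/f = 2.36×10⁸/(4.381×10⁷) = 5.387×10⁰ s = 5.387 s.
Lab-frame duration Δt = γτ = 1.164 × 5.387 = 6.271 s.

Δt = 6.27 s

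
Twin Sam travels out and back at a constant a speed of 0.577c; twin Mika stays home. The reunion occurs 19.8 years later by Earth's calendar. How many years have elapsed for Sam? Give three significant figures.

γ = 1/√(1 − 0.577²) = 1/√0.6671 = 1.224
Sam's clock measures proper time along the trip: τ = Δt/γ = 19.8/1.224 years.

τ = 16.2 years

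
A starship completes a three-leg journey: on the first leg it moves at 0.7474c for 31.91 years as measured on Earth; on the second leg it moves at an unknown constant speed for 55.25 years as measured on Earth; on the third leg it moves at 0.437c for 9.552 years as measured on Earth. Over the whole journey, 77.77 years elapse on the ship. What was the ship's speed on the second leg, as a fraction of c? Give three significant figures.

Leg 1: γ = 1/√(1 − 0.7474²) = 1/√0.4414 = 1.505; τ_1 = 31.91/1.505 = 21.20 years.
Leg 2: speed unknown; τ_2 = 55.25/γ_2.
Leg 3: γ = 1/√(1 − 0.437²) = 1/√0.8090 = 1.112; τ_3 = 9.552/1.112 = 8.592 years.
Total proper time: 21.20 + τ_2 + 8.592 = 77.77, so τ_2 = 77.77 − 29.79 = 47.98 years.
γ_2 = 55.25/47.98 = 1.152; β = √(1 − 1/γ²) = √0.2459.

β = 0.496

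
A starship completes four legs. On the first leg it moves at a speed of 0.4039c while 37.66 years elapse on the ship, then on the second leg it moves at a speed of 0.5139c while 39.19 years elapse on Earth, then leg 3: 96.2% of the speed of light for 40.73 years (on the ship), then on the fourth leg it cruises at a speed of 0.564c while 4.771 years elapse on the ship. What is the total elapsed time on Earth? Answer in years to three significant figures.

Δt = 235 years

Leg 1: γ = 1/√(1 − 0.4039²) = 1/√0.8369 = 1.093; Δt_1 = 1.093 × 37.66 = 41.17 years.
Leg 2: 39.19 years is already measured on Earth.
Leg 3: β = 0.962; γ = 1/√(1 − 0.962²) = 1/√0.07456 = 3.662; Δt_3 = 3.662 × 40.73 = 149.2 years.
Leg 4: γ = 1/√(1 − 0.564²) = 1/√0.6819 = 1.211; Δt_4 = 1.211 × 4.771 = 5.778 years.
Total: 41.17 + 39.19 + 149.2 + 5.778 years.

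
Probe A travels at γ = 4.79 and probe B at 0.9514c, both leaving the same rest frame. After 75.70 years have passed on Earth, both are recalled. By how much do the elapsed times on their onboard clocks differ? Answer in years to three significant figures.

A: γ = 4.79; τ_A = 75.70/4.790 = 15.80 years.
B: γ = 1/√(1 − 0.9514²) = 1/√0.09484 = 3.247; τ_B = 75.70/3.247 = 23.31 years.

|τ_A − τ_B| = 7.51 years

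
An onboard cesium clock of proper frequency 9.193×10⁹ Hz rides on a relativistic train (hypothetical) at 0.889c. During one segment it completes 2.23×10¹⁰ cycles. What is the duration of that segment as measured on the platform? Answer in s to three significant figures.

γ = 1/√(1 − 0.889²) = 1/√0.2097 = 2.184
Proper time for N cycles: τ = N/f = 2.23×10¹⁰/(9.193×10⁹) = 2.426×10⁰ s = 2.426 s.
Lab-frame duration Δt = γτ = 2.184 × 2.426 = 5.297 s.

Δt = 5.30 s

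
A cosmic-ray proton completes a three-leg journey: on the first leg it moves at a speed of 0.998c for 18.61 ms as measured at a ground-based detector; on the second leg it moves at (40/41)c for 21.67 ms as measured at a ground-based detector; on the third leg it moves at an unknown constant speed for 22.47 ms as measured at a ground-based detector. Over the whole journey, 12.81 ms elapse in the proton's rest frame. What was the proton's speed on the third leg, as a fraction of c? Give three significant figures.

Leg 1: γ = 1/√(1 − 0.998²) = 1/√0.003996 = 15.82; τ_1 = 18.61/15.82 = 1.176 ms.
Leg 2: γ = 1/√(1 − (40/41)²) = 41/9 ≈ 4.556; τ_2 = 21.67/4.556 = 4.757 ms.
Leg 3: speed unknown; τ_3 = 22.47/γ_3.
Total proper time: 1.176 + 4.757 + τ_3 = 12.81, so τ_3 = 12.81 − 5.933 = 6.877 ms.
γ_3 = 22.47/6.877 = 3.268; β = √(1 − 1/γ²) = √0.9063.

β = 0.952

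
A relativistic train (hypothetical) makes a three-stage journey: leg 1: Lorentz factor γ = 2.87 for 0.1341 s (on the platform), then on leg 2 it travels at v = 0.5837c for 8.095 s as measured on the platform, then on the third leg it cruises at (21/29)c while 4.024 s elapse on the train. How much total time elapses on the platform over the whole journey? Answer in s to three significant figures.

Leg 1: 0.1341 s is already measured on the platform.
Leg 2: 8.095 s is already measured on the platform.
Leg 3: γ = 1/√(1 − (21/29)²) = 29/20 = 1.450; Δt_3 = 1.450 × 4.024 = 5.835 s.
Total: 0.1341 + 8.095 + 5.835 s.

Δt = 14.1 s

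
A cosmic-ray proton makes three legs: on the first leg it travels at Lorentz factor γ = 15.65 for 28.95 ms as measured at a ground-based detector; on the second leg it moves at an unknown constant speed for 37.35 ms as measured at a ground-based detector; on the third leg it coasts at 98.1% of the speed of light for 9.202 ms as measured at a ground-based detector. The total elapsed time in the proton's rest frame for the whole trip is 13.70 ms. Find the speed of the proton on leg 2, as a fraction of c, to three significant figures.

β = 0.963

Leg 1: γ = 15.65; τ_1 = 28.95/15.65 = 1.850 ms.
Leg 2: speed unknown; τ_2 = 37.35/γ_2.
Leg 3: β = 0.981; γ = 1/√(1 − 0.981²) = 1/√0.03764 = 5.154; τ_3 = 9.202/5.154 = 1.785 ms.
Total proper time: 1.850 + τ_2 + 1.785 = 13.70, so τ_2 = 13.70 − 3.635 = 10.06 ms.
γ_2 = 37.35/10.06 = 3.711; β = √(1 − 1/γ²) = √0.9274.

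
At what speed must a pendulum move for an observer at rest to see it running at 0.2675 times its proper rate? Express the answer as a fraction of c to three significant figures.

Rate ratio = 1/γ, so γ = 1/0.2675 = 3.738.
β = √(1 − 1/γ²) = √(1 − 0.2675²) = √0.9284

β = 0.964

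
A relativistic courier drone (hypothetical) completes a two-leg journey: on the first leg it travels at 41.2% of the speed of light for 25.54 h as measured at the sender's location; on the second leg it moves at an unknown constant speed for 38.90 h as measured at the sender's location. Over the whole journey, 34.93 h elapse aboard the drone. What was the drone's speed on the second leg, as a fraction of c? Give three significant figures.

Leg 1: β = 0.412; γ = 1/√(1 − 0.412²) = 1/√0.8303 = 1.097; τ_1 = 25.54/1.097 = 23.27 h.
Leg 2: speed unknown; τ_2 = 38.90/γ_2.
Total proper time: 23.27 + τ_2 = 34.93, so τ_2 = 34.93 − 23.27 = 11.66 h.
γ_2 = 38.90/11.66 = 3.337; β = √(1 − 1/γ²) = √0.9102.

β = 0.954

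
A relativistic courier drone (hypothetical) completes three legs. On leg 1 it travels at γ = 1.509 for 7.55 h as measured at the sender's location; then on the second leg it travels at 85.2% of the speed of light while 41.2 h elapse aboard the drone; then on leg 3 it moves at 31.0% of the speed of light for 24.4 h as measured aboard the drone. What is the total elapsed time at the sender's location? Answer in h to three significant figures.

Δt = 112 h

Leg 1: 7.55 h is already measured at the sender's location.
Leg 2: β = 0.852; γ = 1/√(1 − 0.852²) = 1/√0.2741 = 1.910; Δt_2 = 1.910 × 41.2 = 78.69 h.
Leg 3: β = 0.310; γ = 1/√(1 − 0.310²) = 1/√0.9039 = 1.052; Δt_3 = 1.052 × 24.4 = 25.66 h.
Total: 7.550 + 78.69 + 25.66 h.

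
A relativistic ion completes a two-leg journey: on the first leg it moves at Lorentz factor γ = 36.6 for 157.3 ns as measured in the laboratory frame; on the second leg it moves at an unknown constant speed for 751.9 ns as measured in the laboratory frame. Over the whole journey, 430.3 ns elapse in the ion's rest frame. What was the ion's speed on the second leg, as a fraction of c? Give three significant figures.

β = 0.824

Leg 1: γ = 36.6; τ_1 = 157.3/36.60 = 4.298 ns.
Leg 2: speed unknown; τ_2 = 751.9/γ_2.
Total proper time: 4.298 + τ_2 = 430.3, so τ_2 = 430.3 − 4.298 = 426.0 ns.
γ_2 = 751.9/426.0 = 1.765; β = √(1 − 1/γ²) = √0.6790.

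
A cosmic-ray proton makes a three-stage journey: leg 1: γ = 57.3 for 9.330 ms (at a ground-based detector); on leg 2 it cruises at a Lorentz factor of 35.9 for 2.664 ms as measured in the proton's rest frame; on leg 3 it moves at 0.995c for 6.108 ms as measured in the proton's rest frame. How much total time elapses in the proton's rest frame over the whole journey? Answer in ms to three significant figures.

Leg 1: γ = 57.3; τ_1 = 9.330/57.30 = 0.1628 ms.
Leg 2: 2.664 ms is already measured in the proton's rest frame.
Leg 3: 6.108 ms is already measured in the proton's rest frame.
Total: 0.1628 + 2.664 + 6.108 ms.

τ = 8.93 ms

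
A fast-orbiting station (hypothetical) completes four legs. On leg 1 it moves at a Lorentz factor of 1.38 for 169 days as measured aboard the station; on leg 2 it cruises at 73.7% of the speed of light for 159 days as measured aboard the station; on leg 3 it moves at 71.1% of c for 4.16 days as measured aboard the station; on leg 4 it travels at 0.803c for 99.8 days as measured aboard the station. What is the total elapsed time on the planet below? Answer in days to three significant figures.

Leg 1: γ = 1.38; Δt_1 = 1.380 × 169 = 233.2 days.
Leg 2: β = 0.737; γ = 1/√(1 − 0.737²) = 1/√0.4568 = 1.480; Δt_2 = 1.480 × 159 = 235.2 days.
Leg 3: β = 0.711; γ = 1/√(1 − 0.711²) = 1/√0.4945 = 1.422; Δt_3 = 1.422 × 4.16 = 5.916 days.
Leg 4: γ = 1/√(1 − 0.803²) = 1/√0.3552 = 1.678; Δt_4 = 1.678 × 99.8 = 167.5 days.
Total: 233.2 + 235.2 + 5.916 + 167.5 days.

Δt = 642 days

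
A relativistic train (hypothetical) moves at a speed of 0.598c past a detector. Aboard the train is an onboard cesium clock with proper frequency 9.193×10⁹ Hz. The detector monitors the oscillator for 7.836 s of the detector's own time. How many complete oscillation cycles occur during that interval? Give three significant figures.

N = 5.77×10¹⁰

γ = 1/√(1 − 0.598²) = 1/√0.6424 = 1.248
During 7.836 s of lab time, the oscillator's proper time advances by τ = Δt/γ = 7.836/1.248 = 6.281 s = 6.281×10⁰ s.
N = f × τ = 9.193×10⁹ × 6.281×10⁰ = 5.774×10¹⁰.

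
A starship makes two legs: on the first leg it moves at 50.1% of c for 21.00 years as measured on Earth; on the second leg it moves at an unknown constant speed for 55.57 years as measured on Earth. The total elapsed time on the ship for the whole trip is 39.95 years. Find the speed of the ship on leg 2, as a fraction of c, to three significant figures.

β = 0.920

Leg 1: β = 0.501; γ = 1/√(1 − 0.501²) = 1/√0.7490 = 1.155; τ_1 = 21.00/1.155 = 18.17 years.
Leg 2: speed unknown; τ_2 = 55.57/γ_2.
Total proper time: 18.17 + τ_2 = 39.95, so τ_2 = 39.95 − 18.17 = 21.78 years.
γ_2 = 55.57/21.78 = 2.552; β = √(1 − 1/γ²) = √0.8464.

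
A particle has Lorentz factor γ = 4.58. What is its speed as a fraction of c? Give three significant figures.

β = 0.976

β = √(1 − 1/γ²) = √(1 − 1/4.58²) = √(1 − 0.04767) = √0.9523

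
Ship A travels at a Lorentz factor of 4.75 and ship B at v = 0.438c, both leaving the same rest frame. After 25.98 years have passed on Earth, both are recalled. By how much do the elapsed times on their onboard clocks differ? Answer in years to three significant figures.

|τ_A − τ_B| = 17.9 years

A: γ = 4.75; τ_A = 25.98/4.750 = 5.469 years.
B: γ = 1/√(1 − 0.438²) = 1/√0.8082 = 1.112; τ_B = 25.98/1.112 = 23.36 years.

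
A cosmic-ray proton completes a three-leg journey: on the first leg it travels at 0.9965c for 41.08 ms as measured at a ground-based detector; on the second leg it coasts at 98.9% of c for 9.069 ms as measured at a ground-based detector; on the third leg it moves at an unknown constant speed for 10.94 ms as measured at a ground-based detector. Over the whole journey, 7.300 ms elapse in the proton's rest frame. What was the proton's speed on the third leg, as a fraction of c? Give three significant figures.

Leg 1: γ = 1/√(1 − 0.9965²) = 1/√0.006988 = 11.96; τ_1 = 41.08/11.96 = 3.434 ms.
Leg 2: β = 0.989; γ = 1/√(1 − 0.989²) = 1/√0.02188 = 6.761; τ_2 = 9.069/6.761 = 1.341 ms.
Leg 3: speed unknown; τ_3 = 10.94/γ_3.
Total proper time: 3.434 + 1.341 + τ_3 = 7.300, so τ_3 = 7.300 − 4.775 = 2.525 ms.
γ_3 = 10.94/2.525 = 4.333; β = √(1 − 1/γ²) = √0.9467.

β = 0.973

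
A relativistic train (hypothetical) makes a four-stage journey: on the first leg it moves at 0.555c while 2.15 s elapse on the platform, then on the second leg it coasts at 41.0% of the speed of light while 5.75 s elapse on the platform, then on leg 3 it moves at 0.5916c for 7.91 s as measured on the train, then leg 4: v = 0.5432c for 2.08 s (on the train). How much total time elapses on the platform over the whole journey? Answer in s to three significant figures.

Leg 1: 2.15 s is already measured on the platform.
Leg 2: 5.75 s is already measured on the platform.
Leg 3: γ = 1/√(1 − 0.5916²) = 1/√0.6500 = 1.240; Δt_3 = 1.240 × 7.91 = 9.811 s.
Leg 4: γ = 1/√(1 − 0.5432²) = 1/√0.7049 = 1.191; Δt_4 = 1.191 × 2.08 = 2.477 s.
Total: 2.150 + 5.750 + 9.811 + 2.477 s.

Δt = 20.2 s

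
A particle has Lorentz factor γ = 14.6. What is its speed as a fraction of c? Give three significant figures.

β = 0.998

β = √(1 − 1/γ²) = √(1 − 1/14.6²) = √(1 − 0.004691) = √0.9953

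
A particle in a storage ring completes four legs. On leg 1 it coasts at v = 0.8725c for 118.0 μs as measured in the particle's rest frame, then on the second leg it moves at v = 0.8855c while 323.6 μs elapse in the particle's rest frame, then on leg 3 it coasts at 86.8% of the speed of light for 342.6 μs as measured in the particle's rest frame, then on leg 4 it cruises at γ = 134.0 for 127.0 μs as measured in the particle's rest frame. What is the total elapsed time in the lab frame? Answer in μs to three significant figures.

Δt = 1.86×10⁴ μs

Leg 1: γ = 1/√(1 − 0.8725²) = 1/√0.2387 = 2.047; Δt_1 = 2.047 × 118.0 = 241.5 μs.
Leg 2: γ = 1/√(1 − 0.8855²) = 1/√0.2159 = 2.152; Δt_2 = 2.152 × 323.6 = 696.5 μs.
Leg 3: β = 0.868; γ = 1/√(1 − 0.868²) = 1/√0.2466 = 2.014; Δt_3 = 2.014 × 342.6 = 689.9 μs.
Leg 4: γ = 134.0; Δt_4 = 134.0 × 127.0 = 1.702×10⁴ μs.
Total: 241.5 + 696.5 + 689.9 + 1.702×10⁴ μs.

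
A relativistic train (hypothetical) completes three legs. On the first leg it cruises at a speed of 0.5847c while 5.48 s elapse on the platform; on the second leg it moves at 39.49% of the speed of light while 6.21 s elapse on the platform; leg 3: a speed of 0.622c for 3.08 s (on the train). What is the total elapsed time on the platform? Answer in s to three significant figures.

Δt = 15.6 s

Leg 1: 5.48 s is already measured on the platform.
Leg 2: 6.21 s is already measured on the platform.
Leg 3: γ = 1/√(1 − 0.622²) = 1/√0.6131 = 1.277; Δt_3 = 1.277 × 3.08 = 3.934 s.
Total: 5.480 + 6.210 + 3.934 s.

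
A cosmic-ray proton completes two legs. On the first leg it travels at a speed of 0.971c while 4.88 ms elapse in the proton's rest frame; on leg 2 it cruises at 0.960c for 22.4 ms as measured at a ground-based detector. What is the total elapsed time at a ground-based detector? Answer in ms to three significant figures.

Δt = 42.8 ms

Leg 1: γ = 1/√(1 − 0.971²) = 1/√0.05716 = 4.183; Δt_1 = 4.183 × 4.88 = 20.41 ms.
Leg 2: 22.4 ms is already measured at a ground-based detector.
Total: 20.41 + 22.40 ms.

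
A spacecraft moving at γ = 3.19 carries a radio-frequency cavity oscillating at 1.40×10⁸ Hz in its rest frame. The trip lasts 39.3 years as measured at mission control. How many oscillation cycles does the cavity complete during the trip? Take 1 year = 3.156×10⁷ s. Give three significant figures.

N = 5.44×10¹⁶

γ = 3.19
The oscillator's own cycle count is N = f × τ where τ is the proper time aboard the spacecraft. τ = Δt/γ = 39.3/3.190 = 12.32 years = 3.888×10⁸ s.
N = 1.40×10⁸ × 3.888×10⁸ = 5.443×10¹⁶.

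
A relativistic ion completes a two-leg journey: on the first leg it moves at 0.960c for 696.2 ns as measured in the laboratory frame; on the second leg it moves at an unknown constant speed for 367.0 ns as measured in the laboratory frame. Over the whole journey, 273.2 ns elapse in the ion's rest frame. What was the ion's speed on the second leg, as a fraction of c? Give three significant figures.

Leg 1: γ = 1/√(1 − 0.960²) = 25/7 ≈ 3.571; τ_1 = 696.2/3.571 = 194.9 ns.
Leg 2: speed unknown; τ_2 = 367.0/γ_2.
Total proper time: 194.9 + τ_2 = 273.2, so τ_2 = 273.2 − 194.9 = 78.26 ns.
γ_2 = 367.0/78.26 = 4.689; β = √(1 − 1/γ²) = √0.9545.

β = 0.977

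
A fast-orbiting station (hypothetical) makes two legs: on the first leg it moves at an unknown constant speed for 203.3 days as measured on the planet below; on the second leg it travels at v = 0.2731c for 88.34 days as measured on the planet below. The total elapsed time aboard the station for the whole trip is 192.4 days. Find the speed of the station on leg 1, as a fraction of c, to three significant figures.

β = 0.849

Leg 1: speed unknown; τ_1 = 203.3/γ_1.
Leg 2: γ = 1/√(1 − 0.2731²) = 1/√0.9254 = 1.040; τ_2 = 88.34/1.040 = 84.98 days.
Total proper time: τ_1 + 84.98 = 192.4, so τ_1 = 192.4 − 84.98 = 107.4 days.
γ_1 = 203.3/107.4 = 1.893; β = √(1 − 1/γ²) = √0.7208.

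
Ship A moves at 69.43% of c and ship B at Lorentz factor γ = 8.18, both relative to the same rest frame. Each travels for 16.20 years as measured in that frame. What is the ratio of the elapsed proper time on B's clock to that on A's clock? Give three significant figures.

A: β = 0.6943; γ = 1/√(1 − 0.6943²) = 1/√0.5179 = 1.389. B: γ = 8.18.
τ_A/τ_B = γ_B/γ_A = 8.180/1.389 = 5.887, so τ_B/τ_A = 0.1699.

τ_B/τ_A = 0.170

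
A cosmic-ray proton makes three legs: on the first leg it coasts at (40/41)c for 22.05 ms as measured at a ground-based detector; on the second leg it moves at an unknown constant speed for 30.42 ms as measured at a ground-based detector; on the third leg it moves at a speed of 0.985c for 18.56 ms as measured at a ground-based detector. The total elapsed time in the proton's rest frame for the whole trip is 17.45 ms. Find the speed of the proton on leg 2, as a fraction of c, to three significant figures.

β = 0.951

Leg 1: γ = 1/√(1 − (40/41)²) = 41/9 ≈ 4.556; τ_1 = 22.05/4.556 = 4.840 ms.
Leg 2: speed unknown; τ_2 = 30.42/γ_2.
Leg 3: γ = 1/√(1 − 0.985²) = 1/√0.02977 = 5.795; τ_3 = 18.56/5.795 = 3.203 ms.
Total proper time: 4.840 + τ_2 + 3.203 = 17.45, so τ_2 = 17.45 − 8.043 = 9.407 ms.
γ_2 = 30.42/9.407 = 3.234; β = √(1 − 1/γ²) = √0.9044.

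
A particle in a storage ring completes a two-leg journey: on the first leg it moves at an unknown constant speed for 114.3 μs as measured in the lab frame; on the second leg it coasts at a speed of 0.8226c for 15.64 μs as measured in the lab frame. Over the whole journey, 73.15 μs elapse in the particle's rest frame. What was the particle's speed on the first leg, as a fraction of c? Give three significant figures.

β = 0.827

Leg 1: speed unknown; τ_1 = 114.3/γ_1.
Leg 2: γ = 1/√(1 − 0.8226²) = 1/√0.3233 = 1.759; τ_2 = 15.64/1.759 = 8.893 μs.
Total proper time: τ_1 + 8.893 = 73.15, so τ_1 = 73.15 − 8.893 = 64.26 μs.
γ_1 = 114.3/64.26 = 1.779; β = √(1 − 1/γ²) = √0.6840.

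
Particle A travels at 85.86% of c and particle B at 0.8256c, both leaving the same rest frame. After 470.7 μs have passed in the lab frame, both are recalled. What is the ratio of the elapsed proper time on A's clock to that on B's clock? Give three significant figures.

A: β = 0.8586; γ = 1/√(1 − 0.8586²) = 1/√0.2628 = 1.951. B: γ = 1/√(1 − 0.8256²) = 1/√0.3184 = 1.772.
τ_A/τ_B = γ_B/γ_A = 1.772/1.951 = 0.9085, so τ_A/τ_B = 0.9085.

τ_A/τ_B = 0.909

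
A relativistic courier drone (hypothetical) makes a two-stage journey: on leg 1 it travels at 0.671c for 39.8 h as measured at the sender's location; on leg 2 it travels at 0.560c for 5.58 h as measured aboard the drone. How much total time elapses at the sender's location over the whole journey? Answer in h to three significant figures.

Leg 1: 39.8 h is already measured at the sender's location.
Leg 2: γ = 1/√(1 − 0.560²) = 1/√0.6864 = 1.207; Δt_2 = 1.207 × 5.58 = 6.735 h.
Total: 39.80 + 6.735 h.

Δt = 46.5 h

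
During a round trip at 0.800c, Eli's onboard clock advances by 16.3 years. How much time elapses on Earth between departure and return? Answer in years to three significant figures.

Δt = 27.2 years

γ = 1/√(1 − 0.800²) = 5/3 ≈ 1.667
Earth-frame duration is the dilated interval: Δt = γτ = 1.667 × 16.3 years.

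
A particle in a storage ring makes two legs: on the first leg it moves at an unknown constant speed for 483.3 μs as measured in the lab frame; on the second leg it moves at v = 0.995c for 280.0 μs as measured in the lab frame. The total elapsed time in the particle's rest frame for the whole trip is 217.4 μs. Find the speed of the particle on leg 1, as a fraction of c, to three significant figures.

Leg 1: speed unknown; τ_1 = 483.3/γ_1.
Leg 2: γ = 1/√(1 − 0.995²) = 1/√0.009975 = 10.01; τ_2 = 280.0/10.01 = 27.96 μs.
Total proper time: τ_1 + 27.96 = 217.4, so τ_1 = 217.4 − 27.96 = 189.4 μs.
γ_1 = 483.3/189.4 = 2.551; β = √(1 − 1/γ²) = √0.8464.

β = 0.920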